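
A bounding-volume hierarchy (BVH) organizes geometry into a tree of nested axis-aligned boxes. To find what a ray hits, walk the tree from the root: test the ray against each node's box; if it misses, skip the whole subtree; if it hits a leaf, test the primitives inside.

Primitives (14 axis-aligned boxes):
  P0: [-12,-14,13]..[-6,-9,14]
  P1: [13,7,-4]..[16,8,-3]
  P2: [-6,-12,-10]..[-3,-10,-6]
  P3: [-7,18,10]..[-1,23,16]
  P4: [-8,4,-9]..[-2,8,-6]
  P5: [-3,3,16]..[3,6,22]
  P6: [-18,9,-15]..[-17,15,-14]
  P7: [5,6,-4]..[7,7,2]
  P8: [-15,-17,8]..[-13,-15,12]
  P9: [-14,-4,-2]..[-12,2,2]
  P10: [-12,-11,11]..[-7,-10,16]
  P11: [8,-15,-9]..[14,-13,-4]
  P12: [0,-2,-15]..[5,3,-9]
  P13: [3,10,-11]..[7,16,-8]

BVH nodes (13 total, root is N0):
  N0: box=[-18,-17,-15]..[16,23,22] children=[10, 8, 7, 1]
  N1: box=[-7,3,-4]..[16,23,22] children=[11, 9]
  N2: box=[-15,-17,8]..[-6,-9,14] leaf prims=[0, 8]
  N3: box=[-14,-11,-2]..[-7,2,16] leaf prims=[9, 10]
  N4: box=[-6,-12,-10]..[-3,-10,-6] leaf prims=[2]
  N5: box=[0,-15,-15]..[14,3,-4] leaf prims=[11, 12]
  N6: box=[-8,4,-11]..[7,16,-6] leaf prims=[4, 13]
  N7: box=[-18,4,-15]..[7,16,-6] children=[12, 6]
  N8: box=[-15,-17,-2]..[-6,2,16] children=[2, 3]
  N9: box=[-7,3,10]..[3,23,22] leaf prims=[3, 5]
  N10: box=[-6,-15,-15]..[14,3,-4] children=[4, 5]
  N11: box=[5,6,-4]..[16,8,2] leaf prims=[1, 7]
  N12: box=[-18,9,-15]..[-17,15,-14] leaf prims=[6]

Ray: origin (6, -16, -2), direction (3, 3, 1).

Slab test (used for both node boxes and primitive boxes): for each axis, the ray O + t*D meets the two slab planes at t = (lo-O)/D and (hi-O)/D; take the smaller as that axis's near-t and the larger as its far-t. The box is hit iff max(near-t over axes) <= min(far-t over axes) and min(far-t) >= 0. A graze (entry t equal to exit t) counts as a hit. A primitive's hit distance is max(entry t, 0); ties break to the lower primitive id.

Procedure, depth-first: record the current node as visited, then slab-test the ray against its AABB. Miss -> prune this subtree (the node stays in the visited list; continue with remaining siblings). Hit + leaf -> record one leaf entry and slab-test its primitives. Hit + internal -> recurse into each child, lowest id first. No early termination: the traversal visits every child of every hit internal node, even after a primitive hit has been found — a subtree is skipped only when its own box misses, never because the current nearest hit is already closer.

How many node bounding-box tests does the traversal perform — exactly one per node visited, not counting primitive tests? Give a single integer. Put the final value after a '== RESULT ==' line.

Trace the traversal:
N0 x:[-8,10/3] y:[-1/3,13] z:[-13,24] -> hit [-1/3,10/3], descend [1, 7, 8, 10]
  N1 x:[-13/3,10/3] y:[19/3,13] z:[-2,24] -> miss, prune
  N7 x:[-8,1/3] y:[20/3,32/3] z:[-13,-4] -> miss, prune
  N8 x:[-7,-4] y:[-1/3,6] z:[0,18] -> miss, prune
  N10 x:[-4,8/3] y:[1/3,19/3] z:[-13,-2] -> miss, prune

Visited [0, 1, 7, 8, 10]. Tests: 5 box, 0 leaf. Nearest: miss.

== RESULT ==
5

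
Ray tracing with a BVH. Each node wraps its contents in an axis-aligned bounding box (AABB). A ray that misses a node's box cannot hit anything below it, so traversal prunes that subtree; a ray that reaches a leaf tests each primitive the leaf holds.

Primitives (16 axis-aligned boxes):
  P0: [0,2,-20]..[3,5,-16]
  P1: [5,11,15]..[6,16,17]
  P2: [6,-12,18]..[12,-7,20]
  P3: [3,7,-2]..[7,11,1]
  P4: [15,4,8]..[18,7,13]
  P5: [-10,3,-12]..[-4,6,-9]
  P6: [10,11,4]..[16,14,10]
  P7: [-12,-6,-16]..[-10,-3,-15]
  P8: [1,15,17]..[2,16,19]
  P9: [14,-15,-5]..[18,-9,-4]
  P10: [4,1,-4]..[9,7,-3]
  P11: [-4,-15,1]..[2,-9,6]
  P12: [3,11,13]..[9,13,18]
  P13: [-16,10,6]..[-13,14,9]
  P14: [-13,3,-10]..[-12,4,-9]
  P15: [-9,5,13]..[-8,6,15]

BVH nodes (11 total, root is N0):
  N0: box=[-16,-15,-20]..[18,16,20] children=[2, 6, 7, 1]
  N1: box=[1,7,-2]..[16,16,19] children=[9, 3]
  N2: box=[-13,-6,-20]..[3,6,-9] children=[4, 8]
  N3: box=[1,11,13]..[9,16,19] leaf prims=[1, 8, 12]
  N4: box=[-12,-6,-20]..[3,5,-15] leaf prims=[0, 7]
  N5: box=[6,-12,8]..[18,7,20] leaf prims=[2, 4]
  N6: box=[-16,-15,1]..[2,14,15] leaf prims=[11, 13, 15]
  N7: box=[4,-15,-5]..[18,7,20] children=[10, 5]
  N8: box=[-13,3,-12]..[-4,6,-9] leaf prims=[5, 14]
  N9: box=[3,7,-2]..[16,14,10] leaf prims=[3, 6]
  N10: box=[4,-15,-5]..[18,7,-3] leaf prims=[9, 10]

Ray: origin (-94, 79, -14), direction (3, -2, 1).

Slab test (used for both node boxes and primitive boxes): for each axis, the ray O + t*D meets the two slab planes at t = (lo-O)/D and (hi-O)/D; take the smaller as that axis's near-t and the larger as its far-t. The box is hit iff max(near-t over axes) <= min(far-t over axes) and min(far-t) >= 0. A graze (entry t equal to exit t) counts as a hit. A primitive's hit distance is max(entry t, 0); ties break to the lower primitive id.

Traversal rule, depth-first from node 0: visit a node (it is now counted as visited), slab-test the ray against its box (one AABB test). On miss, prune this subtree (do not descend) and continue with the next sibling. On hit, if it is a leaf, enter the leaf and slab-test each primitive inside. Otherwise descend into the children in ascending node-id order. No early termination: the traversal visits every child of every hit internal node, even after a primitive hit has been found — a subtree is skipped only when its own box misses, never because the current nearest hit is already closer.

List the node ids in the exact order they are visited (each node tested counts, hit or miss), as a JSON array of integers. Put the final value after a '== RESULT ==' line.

Trace the traversal:
N0 x:[26,112/3] y:[63/2,47] z:[-6,34] -> hit [63/2,34], descend [1, 2, 6, 7]
  N1 x:[95/3,110/3] y:[63/2,36] z:[12,33] -> hit [95/3,33], descend [3, 9]
    N3 x:[95/3,103/3] y:[63/2,34] z:[27,33] -> hit [95/3,33] leaf, test {P1(miss), P8@t=95/3, P12(miss)}
    N9 x:[97/3,110/3] y:[65/2,36] z:[12,24] -> miss, prune
  N2 x:[27,97/3] y:[73/2,85/2] z:[-6,5] -> miss, prune
  N6 x:[26,32] y:[65/2,47] z:[15,29] -> miss, prune
  N7 x:[98/3,112/3] y:[36,47] z:[9,34] -> miss, prune

7 AABB tests over nodes [0, 1, 3, 9, 2, 6, 7]; 1 leaf entered; closest P8.

== RESULT ==
[0, 1, 3, 9, 2, 6, 7]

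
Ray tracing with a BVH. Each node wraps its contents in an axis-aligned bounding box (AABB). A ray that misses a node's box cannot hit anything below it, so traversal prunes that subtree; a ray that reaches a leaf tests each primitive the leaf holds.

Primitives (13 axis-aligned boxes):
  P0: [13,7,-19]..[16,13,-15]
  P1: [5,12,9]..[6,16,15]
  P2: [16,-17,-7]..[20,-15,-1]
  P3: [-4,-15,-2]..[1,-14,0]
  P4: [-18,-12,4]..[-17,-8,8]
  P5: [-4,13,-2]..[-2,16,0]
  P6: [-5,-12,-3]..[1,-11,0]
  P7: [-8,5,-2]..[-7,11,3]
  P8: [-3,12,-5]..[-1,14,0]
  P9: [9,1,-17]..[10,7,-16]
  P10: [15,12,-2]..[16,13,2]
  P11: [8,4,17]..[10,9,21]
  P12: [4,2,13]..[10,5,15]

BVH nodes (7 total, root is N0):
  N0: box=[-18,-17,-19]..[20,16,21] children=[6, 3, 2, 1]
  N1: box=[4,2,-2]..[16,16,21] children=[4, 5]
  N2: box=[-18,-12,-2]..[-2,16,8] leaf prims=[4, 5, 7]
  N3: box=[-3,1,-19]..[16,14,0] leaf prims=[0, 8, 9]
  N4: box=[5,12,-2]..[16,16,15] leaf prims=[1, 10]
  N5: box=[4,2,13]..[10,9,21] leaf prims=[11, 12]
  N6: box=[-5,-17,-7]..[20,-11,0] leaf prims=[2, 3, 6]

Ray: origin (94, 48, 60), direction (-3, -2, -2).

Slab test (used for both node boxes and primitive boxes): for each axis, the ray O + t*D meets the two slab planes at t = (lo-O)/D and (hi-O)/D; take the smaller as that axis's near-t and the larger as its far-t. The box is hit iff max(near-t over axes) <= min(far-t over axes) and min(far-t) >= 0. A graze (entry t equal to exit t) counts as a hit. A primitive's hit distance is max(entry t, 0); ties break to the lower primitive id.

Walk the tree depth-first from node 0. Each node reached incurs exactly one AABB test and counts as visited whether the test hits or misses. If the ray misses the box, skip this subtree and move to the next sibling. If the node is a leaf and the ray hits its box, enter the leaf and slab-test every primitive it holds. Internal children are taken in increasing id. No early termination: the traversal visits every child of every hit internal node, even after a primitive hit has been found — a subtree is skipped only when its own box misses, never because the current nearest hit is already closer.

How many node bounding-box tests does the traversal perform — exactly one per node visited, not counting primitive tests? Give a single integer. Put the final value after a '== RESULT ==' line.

Walk:
N0 x:[74/3,112/3] y:[16,65/2] z:[39/2,79/2] -> hit [74/3,65/2], descend [1, 2, 3, 6]
  N1 x:[26,30] y:[16,23] z:[39/2,31] -> miss, prune
  N2 x:[32,112/3] y:[16,30] z:[26,31] -> miss, prune
  N3 x:[26,97/3] y:[17,47/2] z:[30,79/2] -> miss, prune
  N6 x:[74/3,33] y:[59/2,65/2] z:[30,67/2] -> hit [30,65/2] leaf, test {P2(miss), P3@t=31, P6(miss)}

5 AABB tests over nodes [0, 1, 2, 3, 6]; 1 leaf entered; closest P3.

== RESULT ==
5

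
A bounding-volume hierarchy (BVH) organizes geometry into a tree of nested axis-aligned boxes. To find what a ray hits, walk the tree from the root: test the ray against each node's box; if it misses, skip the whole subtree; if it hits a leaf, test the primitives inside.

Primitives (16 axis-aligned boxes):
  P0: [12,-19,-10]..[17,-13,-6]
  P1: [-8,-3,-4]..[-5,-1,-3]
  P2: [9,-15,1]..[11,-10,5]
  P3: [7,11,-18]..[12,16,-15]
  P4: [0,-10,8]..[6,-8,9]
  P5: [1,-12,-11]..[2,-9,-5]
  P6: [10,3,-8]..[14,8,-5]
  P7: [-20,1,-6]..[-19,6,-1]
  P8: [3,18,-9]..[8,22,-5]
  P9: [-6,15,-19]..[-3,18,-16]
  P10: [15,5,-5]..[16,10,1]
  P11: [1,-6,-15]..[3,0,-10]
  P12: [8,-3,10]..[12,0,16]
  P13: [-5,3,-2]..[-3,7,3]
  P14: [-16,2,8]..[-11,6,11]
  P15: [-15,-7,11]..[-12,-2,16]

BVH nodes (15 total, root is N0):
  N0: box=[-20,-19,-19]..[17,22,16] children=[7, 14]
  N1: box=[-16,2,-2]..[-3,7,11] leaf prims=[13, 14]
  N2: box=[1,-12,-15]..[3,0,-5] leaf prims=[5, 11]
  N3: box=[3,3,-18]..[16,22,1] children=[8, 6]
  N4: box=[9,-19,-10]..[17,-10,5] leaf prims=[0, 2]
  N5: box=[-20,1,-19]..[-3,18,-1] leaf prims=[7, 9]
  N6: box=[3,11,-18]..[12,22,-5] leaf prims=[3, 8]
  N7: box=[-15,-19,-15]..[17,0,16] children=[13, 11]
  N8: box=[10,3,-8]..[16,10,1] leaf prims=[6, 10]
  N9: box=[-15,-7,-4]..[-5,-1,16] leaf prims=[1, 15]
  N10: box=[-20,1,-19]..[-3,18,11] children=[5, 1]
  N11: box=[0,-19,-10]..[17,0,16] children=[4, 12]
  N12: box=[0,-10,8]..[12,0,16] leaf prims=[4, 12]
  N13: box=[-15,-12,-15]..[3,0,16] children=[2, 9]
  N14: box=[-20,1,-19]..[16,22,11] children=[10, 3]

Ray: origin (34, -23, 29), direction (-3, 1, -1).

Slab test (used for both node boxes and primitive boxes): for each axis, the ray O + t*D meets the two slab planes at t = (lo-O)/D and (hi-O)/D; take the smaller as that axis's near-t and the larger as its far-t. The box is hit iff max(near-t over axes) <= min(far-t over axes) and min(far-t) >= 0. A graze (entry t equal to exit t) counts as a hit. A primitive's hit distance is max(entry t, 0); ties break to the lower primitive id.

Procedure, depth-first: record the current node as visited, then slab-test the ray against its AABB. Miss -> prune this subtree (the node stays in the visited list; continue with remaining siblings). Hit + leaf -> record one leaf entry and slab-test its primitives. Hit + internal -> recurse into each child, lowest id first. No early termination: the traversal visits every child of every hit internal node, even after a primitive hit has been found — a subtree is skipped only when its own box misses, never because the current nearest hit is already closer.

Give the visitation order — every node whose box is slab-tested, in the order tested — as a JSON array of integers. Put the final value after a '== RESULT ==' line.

Traverse from the root:
N0 x:[17/3,18] y:[4,45] z:[13,48] -> hit [13,18], descend [7, 14]
  N7 x:[17/3,49/3] y:[4,23] z:[13,44] -> hit [13,49/3], descend [11, 13]
    N11 x:[17/3,34/3] y:[4,23] z:[13,39] -> miss, prune
    N13 x:[31/3,49/3] y:[11,23] z:[13,44] -> hit [13,49/3], descend [2, 9]
      N2 x:[31/3,11] y:[11,23] z:[34,44] -> miss, prune
      N9 x:[13,49/3] y:[16,22] z:[13,33] -> hit [16,49/3] leaf, test {P1(miss), P15@t=16}
  N14 x:[6,18] y:[24,45] z:[18,48] -> miss, prune

7 AABB tests over nodes [0, 7, 11, 13, 2, 9, 14]; 1 leaf entered; closest P15.

== RESULT ==
[0, 7, 11, 13, 2, 9, 14]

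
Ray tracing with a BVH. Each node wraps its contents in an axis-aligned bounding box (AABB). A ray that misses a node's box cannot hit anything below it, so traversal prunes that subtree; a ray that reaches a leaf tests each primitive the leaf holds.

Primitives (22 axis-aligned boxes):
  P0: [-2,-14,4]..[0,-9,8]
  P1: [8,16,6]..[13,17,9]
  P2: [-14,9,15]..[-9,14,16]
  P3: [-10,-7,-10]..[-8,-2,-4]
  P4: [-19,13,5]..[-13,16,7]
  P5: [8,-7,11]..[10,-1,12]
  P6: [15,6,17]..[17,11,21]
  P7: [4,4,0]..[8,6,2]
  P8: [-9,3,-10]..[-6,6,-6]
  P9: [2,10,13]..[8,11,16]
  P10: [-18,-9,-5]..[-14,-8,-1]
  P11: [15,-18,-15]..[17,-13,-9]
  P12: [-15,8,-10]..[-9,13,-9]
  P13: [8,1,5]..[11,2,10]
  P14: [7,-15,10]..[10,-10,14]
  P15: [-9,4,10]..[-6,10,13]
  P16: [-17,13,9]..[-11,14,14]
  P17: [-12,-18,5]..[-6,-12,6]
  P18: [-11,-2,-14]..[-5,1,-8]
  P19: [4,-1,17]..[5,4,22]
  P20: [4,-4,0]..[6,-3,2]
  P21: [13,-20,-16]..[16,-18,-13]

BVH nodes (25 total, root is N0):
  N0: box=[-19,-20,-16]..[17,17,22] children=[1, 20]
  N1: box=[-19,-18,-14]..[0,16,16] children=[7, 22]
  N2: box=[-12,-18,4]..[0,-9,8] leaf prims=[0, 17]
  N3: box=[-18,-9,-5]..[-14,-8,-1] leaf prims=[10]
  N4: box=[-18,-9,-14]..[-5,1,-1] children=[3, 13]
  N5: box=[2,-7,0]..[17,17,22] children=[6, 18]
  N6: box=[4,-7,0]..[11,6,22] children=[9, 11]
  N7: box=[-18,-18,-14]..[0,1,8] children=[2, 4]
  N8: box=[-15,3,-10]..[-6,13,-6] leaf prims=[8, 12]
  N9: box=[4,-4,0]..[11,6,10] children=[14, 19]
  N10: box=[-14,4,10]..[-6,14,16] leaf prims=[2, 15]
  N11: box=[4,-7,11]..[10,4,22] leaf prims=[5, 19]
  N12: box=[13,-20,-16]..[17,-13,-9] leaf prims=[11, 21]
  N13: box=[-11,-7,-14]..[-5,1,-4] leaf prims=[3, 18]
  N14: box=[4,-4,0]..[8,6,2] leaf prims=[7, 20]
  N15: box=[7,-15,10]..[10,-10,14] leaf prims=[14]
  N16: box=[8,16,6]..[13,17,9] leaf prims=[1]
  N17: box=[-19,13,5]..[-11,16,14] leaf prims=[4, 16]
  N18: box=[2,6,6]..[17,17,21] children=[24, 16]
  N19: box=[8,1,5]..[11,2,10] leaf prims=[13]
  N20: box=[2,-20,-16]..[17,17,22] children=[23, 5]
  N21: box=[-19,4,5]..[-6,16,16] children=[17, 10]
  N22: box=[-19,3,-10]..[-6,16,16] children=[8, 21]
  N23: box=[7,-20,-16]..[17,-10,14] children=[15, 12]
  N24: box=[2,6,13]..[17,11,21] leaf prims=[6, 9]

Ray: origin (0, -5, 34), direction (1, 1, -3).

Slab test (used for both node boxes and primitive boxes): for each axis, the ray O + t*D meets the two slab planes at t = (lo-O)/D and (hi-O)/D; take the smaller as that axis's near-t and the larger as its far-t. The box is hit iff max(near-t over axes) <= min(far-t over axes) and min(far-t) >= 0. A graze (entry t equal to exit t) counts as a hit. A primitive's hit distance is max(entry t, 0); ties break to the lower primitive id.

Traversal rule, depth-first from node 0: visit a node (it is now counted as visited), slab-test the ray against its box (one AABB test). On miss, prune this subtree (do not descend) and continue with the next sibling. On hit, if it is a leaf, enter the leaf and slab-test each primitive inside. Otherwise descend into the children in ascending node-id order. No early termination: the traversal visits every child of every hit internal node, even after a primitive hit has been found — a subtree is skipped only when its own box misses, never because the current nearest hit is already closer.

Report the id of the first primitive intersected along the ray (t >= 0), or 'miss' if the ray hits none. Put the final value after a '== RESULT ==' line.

Walk:
N0 x:[-19,17] y:[-15,22] z:[4,50/3] -> hit [4,50/3], descend [1, 20]
  N1 x:[-19,0] y:[-13,21] z:[6,16] -> miss, prune
  N20 x:[2,17] y:[-15,22] z:[4,50/3] -> hit [4,50/3], descend [5, 23]
    N5 x:[2,17] y:[-2,22] z:[4,34/3] -> hit [4,34/3], descend [6, 18]
      N6 x:[4,11] y:[-2,11] z:[4,34/3] -> hit [4,11], descend [9, 11]
        N9 x:[4,11] y:[1,11] z:[8,34/3] -> hit [8,11], descend [14, 19]
          N14 x:[4,8] y:[1,11] z:[32/3,34/3] -> miss, prune
          N19 x:[8,11] y:[6,7] z:[8,29/3] -> miss, prune
        N11 x:[4,10] y:[-2,9] z:[4,23/3] -> hit [4,23/3] leaf, test {P5(miss), P19@t=4}
      N18 x:[2,17] y:[11,22] z:[13/3,28/3] -> miss, prune
    N23 x:[7,17] y:[-15,-5] z:[20/3,50/3] -> miss, prune

Summary -> nodes [0, 1, 20, 5, 6, 9, 14, 19, 11, 18, 23]; box-tests=11; leaf-entries=1; first=P19

== RESULT ==
19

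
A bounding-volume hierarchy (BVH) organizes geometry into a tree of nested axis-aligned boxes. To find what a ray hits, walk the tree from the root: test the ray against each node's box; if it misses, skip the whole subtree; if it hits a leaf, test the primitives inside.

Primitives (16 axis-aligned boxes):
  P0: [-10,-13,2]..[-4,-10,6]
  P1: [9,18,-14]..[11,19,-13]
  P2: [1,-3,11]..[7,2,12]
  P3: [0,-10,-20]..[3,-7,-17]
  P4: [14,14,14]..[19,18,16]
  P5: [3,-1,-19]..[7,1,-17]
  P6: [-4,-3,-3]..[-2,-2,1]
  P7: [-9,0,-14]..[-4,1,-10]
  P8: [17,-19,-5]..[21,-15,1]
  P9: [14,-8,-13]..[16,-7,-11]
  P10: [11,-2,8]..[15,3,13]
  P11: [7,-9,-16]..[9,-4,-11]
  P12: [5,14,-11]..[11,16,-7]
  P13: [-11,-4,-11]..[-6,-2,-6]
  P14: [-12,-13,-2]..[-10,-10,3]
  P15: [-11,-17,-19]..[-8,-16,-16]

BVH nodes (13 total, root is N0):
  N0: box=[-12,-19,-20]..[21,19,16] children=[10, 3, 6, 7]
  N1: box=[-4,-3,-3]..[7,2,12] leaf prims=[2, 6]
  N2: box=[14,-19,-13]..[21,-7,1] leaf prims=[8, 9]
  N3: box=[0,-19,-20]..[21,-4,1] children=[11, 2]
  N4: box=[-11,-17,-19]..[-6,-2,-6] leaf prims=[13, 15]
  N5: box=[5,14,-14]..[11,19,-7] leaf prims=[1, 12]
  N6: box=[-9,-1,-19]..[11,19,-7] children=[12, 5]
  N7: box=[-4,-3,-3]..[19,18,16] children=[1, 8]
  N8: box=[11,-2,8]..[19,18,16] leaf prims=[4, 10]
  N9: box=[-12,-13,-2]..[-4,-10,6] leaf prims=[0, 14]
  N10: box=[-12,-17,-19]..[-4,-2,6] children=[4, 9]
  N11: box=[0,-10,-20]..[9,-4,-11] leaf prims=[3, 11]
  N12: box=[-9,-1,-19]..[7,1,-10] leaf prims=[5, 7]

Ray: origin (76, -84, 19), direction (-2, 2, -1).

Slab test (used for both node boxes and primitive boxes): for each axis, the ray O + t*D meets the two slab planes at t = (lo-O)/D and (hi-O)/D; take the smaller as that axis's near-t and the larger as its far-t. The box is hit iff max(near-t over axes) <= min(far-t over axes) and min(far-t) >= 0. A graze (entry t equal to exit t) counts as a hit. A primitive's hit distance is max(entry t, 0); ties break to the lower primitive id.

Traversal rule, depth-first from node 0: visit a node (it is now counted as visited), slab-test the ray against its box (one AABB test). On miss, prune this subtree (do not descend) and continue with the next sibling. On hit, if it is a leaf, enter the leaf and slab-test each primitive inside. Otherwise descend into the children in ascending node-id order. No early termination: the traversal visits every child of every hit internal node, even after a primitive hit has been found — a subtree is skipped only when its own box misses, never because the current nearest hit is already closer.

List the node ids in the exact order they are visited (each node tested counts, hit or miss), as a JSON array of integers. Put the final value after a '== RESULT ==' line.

Trace the traversal:
N0 x:[55/2,44] y:[65/2,103/2] z:[3,39] -> hit [65/2,39], descend [3, 6, 7, 10]
  N3 x:[55/2,38] y:[65/2,40] z:[18,39] -> hit [65/2,38], descend [2, 11]
    N2 x:[55/2,31] y:[65/2,77/2] z:[18,32] -> miss, prune
    N11 x:[67/2,38] y:[37,40] z:[30,39] -> hit [37,38] leaf, test {P3@t=37, P11(miss)}
  N6 x:[65/2,85/2] y:[83/2,103/2] z:[26,38] -> miss, prune
  N7 x:[57/2,40] y:[81/2,51] z:[3,22] -> miss, prune
  N10 x:[40,44] y:[67/2,41] z:[13,38] -> miss, prune

order=[0, 3, 2, 11, 6, 7, 10]  |boxes|=7  |leaves|=1  hit=P3

== RESULT ==
[0, 3, 2, 11, 6, 7, 10]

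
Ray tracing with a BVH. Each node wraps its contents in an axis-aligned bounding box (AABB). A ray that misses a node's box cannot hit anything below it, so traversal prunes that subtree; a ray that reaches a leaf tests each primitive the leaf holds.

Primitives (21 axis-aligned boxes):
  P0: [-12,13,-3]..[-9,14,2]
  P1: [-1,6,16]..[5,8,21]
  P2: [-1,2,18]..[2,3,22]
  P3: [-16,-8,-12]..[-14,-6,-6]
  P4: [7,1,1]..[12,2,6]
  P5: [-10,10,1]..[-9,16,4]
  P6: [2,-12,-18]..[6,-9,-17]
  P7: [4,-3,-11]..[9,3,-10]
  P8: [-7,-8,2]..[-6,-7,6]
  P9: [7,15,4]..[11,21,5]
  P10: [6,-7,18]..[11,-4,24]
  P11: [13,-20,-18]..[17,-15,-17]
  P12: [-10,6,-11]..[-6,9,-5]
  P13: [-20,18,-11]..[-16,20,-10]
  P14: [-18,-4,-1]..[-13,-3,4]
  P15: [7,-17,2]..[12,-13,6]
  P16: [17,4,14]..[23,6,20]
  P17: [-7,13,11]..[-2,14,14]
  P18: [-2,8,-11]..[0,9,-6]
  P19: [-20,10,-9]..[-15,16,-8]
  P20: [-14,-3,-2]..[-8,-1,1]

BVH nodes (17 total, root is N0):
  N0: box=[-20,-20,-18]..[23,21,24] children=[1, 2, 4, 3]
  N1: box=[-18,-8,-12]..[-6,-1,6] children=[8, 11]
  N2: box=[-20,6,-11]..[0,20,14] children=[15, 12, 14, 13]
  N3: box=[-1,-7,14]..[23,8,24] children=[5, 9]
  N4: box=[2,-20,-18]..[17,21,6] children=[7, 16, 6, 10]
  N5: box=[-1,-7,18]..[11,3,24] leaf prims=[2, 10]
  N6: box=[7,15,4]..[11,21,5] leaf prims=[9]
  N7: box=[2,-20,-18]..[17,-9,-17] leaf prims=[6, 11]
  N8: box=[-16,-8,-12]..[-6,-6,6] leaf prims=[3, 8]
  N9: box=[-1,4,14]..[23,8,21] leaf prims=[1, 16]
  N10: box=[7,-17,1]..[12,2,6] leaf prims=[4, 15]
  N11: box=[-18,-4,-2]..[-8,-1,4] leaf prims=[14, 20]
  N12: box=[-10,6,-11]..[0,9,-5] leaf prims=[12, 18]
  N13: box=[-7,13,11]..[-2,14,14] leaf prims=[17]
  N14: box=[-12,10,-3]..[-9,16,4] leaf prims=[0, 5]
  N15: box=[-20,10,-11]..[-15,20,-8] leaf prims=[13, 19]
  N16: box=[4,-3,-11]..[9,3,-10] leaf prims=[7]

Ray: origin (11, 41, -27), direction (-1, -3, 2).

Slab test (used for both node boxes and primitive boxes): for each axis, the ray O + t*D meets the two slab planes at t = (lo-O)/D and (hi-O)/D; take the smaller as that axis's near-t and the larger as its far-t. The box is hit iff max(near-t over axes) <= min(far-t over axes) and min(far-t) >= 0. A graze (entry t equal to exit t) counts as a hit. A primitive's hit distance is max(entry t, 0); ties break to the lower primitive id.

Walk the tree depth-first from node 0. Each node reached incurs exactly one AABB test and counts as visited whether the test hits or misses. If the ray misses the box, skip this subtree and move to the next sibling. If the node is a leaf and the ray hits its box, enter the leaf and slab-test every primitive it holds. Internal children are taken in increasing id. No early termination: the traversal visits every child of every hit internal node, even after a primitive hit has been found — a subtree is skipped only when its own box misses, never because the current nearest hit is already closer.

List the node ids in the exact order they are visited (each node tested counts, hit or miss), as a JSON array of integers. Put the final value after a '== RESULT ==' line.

Walk:
N0 x:[-12,31] y:[20/3,61/3] z:[9/2,51/2] -> hit [20/3,61/3], descend [1, 2, 3, 4]
  N1 x:[17,29] y:[14,49/3] z:[15/2,33/2] -> miss, prune
  N2 x:[11,31] y:[7,35/3] z:[8,41/2] -> hit [11,35/3], descend [12, 13, 14, 15]
    N12 x:[11,21] y:[32/3,35/3] z:[8,11] -> hit [11,11] leaf, test {P12(miss), P18(miss)}
    N13 x:[13,18] y:[9,28/3] z:[19,41/2] -> miss, prune
    N14 x:[20,23] y:[25/3,31/3] z:[12,31/2] -> miss, prune
    N15 x:[26,31] y:[7,31/3] z:[8,19/2] -> miss, prune
  N3 x:[-12,12] y:[11,16] z:[41/2,51/2] -> miss, prune
  N4 x:[-6,9] y:[20/3,61/3] z:[9/2,33/2] -> hit [20/3,9], descend [6, 7, 10, 16]
    N6 x:[0,4] y:[20/3,26/3] z:[31/2,16] -> miss, prune
    N7 x:[-6,9] y:[50/3,61/3] z:[9/2,5] -> miss, prune
    N10 x:[-1,4] y:[13,58/3] z:[14,33/2] -> miss, prune
    N16 x:[2,7] y:[38/3,44/3] z:[8,17/2] -> miss, prune

Summary -> nodes [0, 1, 2, 12, 13, 14, 15, 3, 4, 6, 7, 10, 16]; box-tests=13; leaf-entries=1; first=miss

== RESULT ==
[0, 1, 2, 12, 13, 14, 15, 3, 4, 6, 7, 10, 16]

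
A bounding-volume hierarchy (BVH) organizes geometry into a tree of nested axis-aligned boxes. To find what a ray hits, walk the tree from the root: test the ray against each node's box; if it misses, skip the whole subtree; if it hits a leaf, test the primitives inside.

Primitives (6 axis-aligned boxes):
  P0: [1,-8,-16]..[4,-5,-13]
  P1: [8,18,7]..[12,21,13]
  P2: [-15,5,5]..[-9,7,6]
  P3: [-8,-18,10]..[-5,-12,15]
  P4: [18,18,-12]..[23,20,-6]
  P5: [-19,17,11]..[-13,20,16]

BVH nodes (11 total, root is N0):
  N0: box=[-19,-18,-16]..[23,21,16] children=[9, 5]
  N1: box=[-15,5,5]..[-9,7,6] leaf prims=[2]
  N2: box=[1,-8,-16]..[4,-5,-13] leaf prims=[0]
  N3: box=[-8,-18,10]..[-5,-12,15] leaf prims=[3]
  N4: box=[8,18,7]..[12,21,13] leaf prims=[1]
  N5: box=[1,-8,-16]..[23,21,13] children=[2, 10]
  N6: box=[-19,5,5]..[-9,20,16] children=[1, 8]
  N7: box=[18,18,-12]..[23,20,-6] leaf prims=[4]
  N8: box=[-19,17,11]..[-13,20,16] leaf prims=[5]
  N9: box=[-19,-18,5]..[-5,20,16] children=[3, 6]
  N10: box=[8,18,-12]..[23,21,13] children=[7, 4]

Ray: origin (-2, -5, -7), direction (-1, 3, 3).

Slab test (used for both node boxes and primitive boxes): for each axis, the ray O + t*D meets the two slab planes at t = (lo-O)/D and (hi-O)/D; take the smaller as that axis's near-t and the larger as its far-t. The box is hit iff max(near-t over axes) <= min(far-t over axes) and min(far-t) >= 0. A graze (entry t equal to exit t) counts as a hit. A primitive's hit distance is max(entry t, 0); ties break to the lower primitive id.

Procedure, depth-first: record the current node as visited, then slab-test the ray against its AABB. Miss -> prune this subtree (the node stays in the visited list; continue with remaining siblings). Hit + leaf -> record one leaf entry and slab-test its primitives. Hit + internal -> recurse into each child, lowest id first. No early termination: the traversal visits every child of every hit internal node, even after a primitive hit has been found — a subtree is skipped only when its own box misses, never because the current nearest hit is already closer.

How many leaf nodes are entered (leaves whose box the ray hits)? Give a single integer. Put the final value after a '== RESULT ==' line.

Trace the traversal:
N0 x:[-25,17] y:[-13/3,26/3] z:[-3,23/3] -> hit [-3,23/3], descend [5, 9]
  N5 x:[-25,-3] y:[-1,26/3] z:[-3,20/3] -> miss, prune
  N9 x:[3,17] y:[-13/3,25/3] z:[4,23/3] -> hit [4,23/3], descend [3, 6]
    N3 x:[3,6] y:[-13/3,-7/3] z:[17/3,22/3] -> miss, prune
    N6 x:[7,17] y:[10/3,25/3] z:[4,23/3] -> hit [7,23/3], descend [1, 8]
      N1 x:[7,13] y:[10/3,4] z:[4,13/3] -> miss, prune
      N8 x:[11,17] y:[22/3,25/3] z:[6,23/3] -> miss, prune

Summary -> nodes [0, 5, 9, 3, 6, 1, 8]; box-tests=7; leaf-entries=0; first=miss

== RESULT ==
0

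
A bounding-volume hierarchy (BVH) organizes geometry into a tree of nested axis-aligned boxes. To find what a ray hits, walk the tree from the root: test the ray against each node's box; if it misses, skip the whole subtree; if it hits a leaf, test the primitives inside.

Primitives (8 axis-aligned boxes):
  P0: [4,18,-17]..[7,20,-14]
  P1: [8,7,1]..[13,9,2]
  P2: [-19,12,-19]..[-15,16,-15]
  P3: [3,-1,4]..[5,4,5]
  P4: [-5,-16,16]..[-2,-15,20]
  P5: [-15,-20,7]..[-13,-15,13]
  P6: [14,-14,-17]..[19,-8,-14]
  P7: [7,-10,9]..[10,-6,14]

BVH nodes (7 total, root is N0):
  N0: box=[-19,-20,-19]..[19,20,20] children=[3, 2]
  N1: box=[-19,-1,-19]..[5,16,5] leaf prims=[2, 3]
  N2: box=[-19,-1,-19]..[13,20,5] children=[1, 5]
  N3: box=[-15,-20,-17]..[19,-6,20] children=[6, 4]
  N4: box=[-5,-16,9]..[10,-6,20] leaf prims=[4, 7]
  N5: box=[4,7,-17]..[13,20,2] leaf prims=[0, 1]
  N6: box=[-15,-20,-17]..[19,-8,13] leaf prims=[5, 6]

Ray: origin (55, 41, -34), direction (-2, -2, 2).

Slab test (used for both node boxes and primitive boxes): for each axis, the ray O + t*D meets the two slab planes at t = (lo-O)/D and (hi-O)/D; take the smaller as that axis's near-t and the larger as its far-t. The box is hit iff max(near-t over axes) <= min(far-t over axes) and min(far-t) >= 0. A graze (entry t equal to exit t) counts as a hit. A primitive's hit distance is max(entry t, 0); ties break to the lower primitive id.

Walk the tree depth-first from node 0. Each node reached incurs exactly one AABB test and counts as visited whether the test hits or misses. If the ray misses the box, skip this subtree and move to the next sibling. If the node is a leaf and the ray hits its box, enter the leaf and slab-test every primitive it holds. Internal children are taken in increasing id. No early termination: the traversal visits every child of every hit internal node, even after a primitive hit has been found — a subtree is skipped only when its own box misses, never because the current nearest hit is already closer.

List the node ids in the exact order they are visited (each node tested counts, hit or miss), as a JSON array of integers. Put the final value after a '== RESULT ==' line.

Walk:
N0 x:[18,37] y:[21/2,61/2] z:[15/2,27] -> hit [18,27], descend [2, 3]
  N2 x:[21,37] y:[21/2,21] z:[15/2,39/2] -> miss, prune
  N3 x:[18,35] y:[47/2,61/2] z:[17/2,27] -> hit [47/2,27], descend [4, 6]
    N4 x:[45/2,30] y:[47/2,57/2] z:[43/2,27] -> hit [47/2,27] leaf, test {P4(miss), P7@t=47/2}
    N6 x:[18,35] y:[49/2,61/2] z:[17/2,47/2] -> miss, prune

Visited [0, 2, 3, 4, 6]. Tests: 5 box, 1 leaf. Nearest: P7.

== RESULT ==
[0, 2, 3, 4, 6]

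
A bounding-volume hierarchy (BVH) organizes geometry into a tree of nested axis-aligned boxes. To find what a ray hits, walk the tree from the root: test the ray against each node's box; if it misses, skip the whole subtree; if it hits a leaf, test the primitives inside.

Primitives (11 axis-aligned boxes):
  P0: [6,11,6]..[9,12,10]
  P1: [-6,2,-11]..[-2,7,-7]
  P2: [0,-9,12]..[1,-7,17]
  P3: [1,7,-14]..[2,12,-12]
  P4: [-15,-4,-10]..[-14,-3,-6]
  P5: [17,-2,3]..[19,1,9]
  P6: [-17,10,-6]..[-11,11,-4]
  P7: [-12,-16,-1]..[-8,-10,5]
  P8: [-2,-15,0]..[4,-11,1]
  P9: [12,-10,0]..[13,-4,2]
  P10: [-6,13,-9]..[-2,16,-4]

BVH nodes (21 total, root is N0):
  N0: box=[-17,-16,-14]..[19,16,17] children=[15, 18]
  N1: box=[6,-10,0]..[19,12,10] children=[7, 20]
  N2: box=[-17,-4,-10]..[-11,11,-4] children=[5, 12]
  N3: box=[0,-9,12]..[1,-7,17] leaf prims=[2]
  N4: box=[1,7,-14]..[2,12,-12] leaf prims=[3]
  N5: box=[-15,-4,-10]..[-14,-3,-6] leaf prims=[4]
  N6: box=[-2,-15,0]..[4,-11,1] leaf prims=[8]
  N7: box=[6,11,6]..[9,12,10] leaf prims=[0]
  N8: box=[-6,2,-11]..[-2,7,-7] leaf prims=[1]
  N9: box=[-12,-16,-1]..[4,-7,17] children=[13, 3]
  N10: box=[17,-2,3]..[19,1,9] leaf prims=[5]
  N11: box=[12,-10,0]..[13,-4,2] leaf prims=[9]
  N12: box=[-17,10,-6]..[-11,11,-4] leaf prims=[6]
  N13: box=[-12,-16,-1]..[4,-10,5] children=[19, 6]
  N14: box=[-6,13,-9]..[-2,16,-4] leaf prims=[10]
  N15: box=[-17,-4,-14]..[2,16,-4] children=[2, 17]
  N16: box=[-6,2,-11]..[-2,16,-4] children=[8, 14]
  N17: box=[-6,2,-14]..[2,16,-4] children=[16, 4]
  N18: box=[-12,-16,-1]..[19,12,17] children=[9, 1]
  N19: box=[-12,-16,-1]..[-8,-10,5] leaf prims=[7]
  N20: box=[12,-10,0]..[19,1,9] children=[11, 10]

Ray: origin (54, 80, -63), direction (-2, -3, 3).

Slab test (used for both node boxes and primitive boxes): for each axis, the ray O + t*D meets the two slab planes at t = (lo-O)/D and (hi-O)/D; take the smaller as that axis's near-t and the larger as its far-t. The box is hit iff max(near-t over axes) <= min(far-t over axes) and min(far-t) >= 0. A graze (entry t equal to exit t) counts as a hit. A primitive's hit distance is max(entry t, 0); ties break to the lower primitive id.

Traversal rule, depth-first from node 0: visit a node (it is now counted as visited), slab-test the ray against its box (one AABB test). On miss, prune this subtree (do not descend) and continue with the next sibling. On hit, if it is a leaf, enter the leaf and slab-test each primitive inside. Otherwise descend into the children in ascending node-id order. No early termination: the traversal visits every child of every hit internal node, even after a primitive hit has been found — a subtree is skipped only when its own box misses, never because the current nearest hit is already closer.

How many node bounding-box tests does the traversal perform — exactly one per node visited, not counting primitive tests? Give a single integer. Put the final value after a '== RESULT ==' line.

Walk:
N0 x:[35/2,71/2] y:[64/3,32] z:[49/3,80/3] -> hit [64/3,80/3], descend [15, 18]
  N15 x:[26,71/2] y:[64/3,28] z:[49/3,59/3] -> miss, prune
  N18 x:[35/2,33] y:[68/3,32] z:[62/3,80/3] -> hit [68/3,80/3], descend [1, 9]
    N1 x:[35/2,24] y:[68/3,30] z:[21,73/3] -> hit [68/3,24], descend [7, 20]
      N7 x:[45/2,24] y:[68/3,23] z:[23,73/3] -> hit [23,23] leaf, test {P0@t=23}
      N20 x:[35/2,21] y:[79/3,30] z:[21,24] -> miss, prune
    N9 x:[25,33] y:[29,32] z:[62/3,80/3] -> miss, prune

7 AABB tests over nodes [0, 15, 18, 1, 7, 20, 9]; 1 leaf entered; closest P0.

== RESULT ==
7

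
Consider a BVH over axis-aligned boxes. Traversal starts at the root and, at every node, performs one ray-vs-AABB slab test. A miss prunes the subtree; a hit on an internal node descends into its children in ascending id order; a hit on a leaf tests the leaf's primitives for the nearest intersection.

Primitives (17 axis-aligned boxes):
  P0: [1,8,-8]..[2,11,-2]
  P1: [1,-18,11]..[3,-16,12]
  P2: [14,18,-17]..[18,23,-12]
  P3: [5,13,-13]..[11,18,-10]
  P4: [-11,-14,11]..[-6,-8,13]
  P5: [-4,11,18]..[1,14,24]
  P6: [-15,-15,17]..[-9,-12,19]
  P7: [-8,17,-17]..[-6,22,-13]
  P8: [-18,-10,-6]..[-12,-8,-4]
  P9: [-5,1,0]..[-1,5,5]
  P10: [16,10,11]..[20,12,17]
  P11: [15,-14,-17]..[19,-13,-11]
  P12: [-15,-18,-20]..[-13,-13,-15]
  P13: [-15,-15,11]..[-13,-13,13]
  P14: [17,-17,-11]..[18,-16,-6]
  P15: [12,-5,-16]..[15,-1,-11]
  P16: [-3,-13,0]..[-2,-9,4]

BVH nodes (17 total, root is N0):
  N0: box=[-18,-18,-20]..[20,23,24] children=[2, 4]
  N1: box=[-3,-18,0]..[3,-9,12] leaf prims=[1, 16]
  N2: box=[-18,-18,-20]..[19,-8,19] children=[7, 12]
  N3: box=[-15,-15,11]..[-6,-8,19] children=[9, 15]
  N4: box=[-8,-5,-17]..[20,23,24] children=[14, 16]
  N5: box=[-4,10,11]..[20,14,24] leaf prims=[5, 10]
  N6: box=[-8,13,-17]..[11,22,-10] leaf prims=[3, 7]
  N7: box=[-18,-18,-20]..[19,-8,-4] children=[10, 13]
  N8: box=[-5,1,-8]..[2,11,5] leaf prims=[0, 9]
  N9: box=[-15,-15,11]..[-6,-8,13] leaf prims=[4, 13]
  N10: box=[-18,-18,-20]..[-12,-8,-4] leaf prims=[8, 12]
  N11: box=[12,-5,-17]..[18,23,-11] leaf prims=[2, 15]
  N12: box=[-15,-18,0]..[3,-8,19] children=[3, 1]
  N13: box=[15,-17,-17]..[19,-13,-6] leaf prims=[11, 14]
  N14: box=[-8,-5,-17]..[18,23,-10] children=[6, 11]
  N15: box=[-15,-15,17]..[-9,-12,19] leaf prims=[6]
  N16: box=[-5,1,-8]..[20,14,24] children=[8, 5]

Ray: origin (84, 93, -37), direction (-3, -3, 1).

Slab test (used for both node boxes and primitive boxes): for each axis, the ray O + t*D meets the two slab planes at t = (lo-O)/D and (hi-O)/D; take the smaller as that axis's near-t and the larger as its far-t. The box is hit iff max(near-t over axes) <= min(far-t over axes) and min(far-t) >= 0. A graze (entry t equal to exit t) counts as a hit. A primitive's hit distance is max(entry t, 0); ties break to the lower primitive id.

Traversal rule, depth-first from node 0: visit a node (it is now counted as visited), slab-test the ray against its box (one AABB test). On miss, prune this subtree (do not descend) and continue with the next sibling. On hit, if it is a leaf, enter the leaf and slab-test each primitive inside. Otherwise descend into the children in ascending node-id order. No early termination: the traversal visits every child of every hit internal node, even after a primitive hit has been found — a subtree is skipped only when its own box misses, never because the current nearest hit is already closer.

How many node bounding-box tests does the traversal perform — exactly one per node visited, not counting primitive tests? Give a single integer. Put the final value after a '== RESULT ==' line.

Traverse from the root:
N0 x:[64/3,34] y:[70/3,37] z:[17,61] -> hit [70/3,34], descend [2, 4]
  N2 x:[65/3,34] y:[101/3,37] z:[17,56] -> hit [101/3,34], descend [7, 12]
    N7 x:[65/3,34] y:[101/3,37] z:[17,33] -> miss, prune
    N12 x:[27,33] y:[101/3,37] z:[37,56] -> miss, prune
  N4 x:[64/3,92/3] y:[70/3,98/3] z:[20,61] -> hit [70/3,92/3], descend [14, 16]
    N14 x:[22,92/3] y:[70/3,98/3] z:[20,27] -> hit [70/3,27], descend [6, 11]
      N6 x:[73/3,92/3] y:[71/3,80/3] z:[20,27] -> hit [73/3,80/3] leaf, test {P3@t=25, P7(miss)}
      N11 x:[22,24] y:[70/3,98/3] z:[20,26] -> hit [70/3,24] leaf, test {P2@t=70/3, P15(miss)}
    N16 x:[64/3,89/3] y:[79/3,92/3] z:[29,61] -> hit [29,89/3], descend [5, 8]
      N5 x:[64/3,88/3] y:[79/3,83/3] z:[48,61] -> miss, prune
      N8 x:[82/3,89/3] y:[82/3,92/3] z:[29,42] -> hit [29,89/3] leaf, test {P0(miss), P9(miss)}

11 AABB tests over nodes [0, 2, 7, 12, 4, 14, 6, 11, 16, 5, 8]; 3 leaves entered; closest P2.

== RESULT ==
11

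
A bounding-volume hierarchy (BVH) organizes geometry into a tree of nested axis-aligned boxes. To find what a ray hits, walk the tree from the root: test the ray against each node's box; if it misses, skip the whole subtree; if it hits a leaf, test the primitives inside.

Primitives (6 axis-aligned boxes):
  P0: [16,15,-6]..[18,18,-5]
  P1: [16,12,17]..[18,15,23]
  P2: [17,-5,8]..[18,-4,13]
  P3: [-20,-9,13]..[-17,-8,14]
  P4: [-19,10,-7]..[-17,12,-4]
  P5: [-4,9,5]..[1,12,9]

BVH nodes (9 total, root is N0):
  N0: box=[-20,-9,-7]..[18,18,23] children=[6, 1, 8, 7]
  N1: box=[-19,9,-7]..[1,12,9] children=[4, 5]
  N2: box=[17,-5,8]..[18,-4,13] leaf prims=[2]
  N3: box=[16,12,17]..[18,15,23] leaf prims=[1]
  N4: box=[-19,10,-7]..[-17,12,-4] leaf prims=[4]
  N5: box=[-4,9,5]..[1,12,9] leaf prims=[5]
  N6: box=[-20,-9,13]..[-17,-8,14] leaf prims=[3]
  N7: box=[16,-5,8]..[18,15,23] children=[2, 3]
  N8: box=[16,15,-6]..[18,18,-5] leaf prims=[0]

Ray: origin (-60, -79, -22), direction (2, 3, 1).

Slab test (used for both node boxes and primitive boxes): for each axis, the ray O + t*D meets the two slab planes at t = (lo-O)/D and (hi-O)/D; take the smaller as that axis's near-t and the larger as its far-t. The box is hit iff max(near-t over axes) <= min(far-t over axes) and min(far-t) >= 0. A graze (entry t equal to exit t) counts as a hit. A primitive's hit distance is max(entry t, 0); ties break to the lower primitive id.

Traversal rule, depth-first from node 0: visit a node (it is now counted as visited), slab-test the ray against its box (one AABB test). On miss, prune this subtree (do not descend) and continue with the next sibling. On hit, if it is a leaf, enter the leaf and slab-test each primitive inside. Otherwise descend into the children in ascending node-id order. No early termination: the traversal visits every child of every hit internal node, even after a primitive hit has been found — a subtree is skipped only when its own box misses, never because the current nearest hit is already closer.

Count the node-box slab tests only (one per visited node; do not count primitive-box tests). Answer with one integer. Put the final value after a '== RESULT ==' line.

Trace the traversal:
N0 x:[20,39] y:[70/3,97/3] z:[15,45] -> hit [70/3,97/3], descend [1, 6, 7, 8]
  N1 x:[41/2,61/2] y:[88/3,91/3] z:[15,31] -> hit [88/3,91/3], descend [4, 5]
    N4 x:[41/2,43/2] y:[89/3,91/3] z:[15,18] -> miss, prune
    N5 x:[28,61/2] y:[88/3,91/3] z:[27,31] -> hit [88/3,91/3] leaf, test {P5@t=88/3}
  N6 x:[20,43/2] y:[70/3,71/3] z:[35,36] -> miss, prune
  N7 x:[38,39] y:[74/3,94/3] z:[30,45] -> miss, prune
  N8 x:[38,39] y:[94/3,97/3] z:[16,17] -> miss, prune

Summary -> nodes [0, 1, 4, 5, 6, 7, 8]; box-tests=7; leaf-entries=1; first=P5

== RESULT ==
7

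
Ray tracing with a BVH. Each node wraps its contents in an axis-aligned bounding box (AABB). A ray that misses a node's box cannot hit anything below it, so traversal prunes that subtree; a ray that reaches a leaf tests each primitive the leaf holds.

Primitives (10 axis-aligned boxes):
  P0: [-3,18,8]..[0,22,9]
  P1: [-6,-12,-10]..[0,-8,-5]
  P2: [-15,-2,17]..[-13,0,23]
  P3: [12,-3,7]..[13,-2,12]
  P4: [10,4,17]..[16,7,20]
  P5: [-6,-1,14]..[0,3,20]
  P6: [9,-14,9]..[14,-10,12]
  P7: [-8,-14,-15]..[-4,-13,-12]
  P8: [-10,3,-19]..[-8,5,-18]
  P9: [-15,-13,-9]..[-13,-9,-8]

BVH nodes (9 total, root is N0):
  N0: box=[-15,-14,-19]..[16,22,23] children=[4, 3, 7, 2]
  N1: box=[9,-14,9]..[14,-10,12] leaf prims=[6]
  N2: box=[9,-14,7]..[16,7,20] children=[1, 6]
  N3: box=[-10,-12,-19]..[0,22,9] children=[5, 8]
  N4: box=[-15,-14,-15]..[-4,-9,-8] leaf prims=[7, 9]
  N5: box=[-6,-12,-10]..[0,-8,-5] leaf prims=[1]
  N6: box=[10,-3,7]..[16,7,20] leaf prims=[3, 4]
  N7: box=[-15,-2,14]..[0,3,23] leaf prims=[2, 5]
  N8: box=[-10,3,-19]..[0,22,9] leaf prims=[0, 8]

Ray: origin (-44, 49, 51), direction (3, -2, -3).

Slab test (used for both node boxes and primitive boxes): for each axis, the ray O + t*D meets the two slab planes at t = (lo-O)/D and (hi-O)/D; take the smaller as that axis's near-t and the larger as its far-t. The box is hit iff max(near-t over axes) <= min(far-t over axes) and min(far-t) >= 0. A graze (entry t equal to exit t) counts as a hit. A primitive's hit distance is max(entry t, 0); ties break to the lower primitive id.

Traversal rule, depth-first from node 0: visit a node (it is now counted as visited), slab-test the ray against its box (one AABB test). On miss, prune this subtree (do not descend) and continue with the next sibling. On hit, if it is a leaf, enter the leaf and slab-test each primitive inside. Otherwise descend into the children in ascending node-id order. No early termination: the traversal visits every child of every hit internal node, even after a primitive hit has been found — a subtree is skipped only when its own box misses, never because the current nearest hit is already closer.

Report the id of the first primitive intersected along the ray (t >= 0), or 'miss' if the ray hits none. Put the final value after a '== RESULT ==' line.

Traverse from the root:
N0 x:[29/3,20] y:[27/2,63/2] z:[28/3,70/3] -> hit [27/2,20], descend [2, 3, 4, 7]
  N2 x:[53/3,20] y:[21,63/2] z:[31/3,44/3] -> miss, prune
  N3 x:[34/3,44/3] y:[27/2,61/2] z:[14,70/3] -> hit [14,44/3], descend [5, 8]
    N5 x:[38/3,44/3] y:[57/2,61/2] z:[56/3,61/3] -> miss, prune
    N8 x:[34/3,44/3] y:[27/2,23] z:[14,70/3] -> hit [14,44/3] leaf, test {P0@t=14, P8(miss)}
  N4 x:[29/3,40/3] y:[29,63/2] z:[59/3,22] -> miss, prune
  N7 x:[29/3,44/3] y:[23,51/2] z:[28/3,37/3] -> miss, prune

Visited [0, 2, 3, 5, 8, 4, 7]. Tests: 7 box, 1 leaf. Nearest: P0.

== RESULT ==
0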